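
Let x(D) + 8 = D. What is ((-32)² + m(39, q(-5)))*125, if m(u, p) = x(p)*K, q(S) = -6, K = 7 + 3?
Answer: 110500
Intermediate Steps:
x(D) = -8 + D
K = 10
m(u, p) = -80 + 10*p (m(u, p) = (-8 + p)*10 = -80 + 10*p)
((-32)² + m(39, q(-5)))*125 = ((-32)² + (-80 + 10*(-6)))*125 = (1024 + (-80 - 60))*125 = (1024 - 140)*125 = 884*125 = 110500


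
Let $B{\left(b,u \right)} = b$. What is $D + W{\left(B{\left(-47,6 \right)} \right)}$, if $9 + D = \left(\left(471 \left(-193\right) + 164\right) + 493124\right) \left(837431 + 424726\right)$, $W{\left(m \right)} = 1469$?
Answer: $507873045905$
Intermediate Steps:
$D = 507873044436$ ($D = -9 + \left(\left(471 \left(-193\right) + 164\right) + 493124\right) \left(837431 + 424726\right) = -9 + \left(\left(-90903 + 164\right) + 493124\right) 1262157 = -9 + \left(-90739 + 493124\right) 1262157 = -9 + 402385 \cdot 1262157 = -9 + 507873044445 = 507873044436$)
$D + W{\left(B{\left(-47,6 \right)} \right)} = 507873044436 + 1469 = 507873045905$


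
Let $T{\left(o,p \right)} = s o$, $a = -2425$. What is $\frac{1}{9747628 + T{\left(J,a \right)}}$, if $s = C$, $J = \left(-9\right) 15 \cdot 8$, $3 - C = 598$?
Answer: $\frac{1}{10390228} \approx 9.6244 \cdot 10^{-8}$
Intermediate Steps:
$C = -595$ ($C = 3 - 598 = -595$)
$J = -1080$ ($J = \left(-135\right) 8 = -1080$)
$s = -595$
$T{\left(o,p \right)} = - 595 o$
$\frac{1}{9747628 + T{\left(J,a \right)}} = \frac{1}{9747628 - -642600} = \frac{1}{9747628 + 642600} = \frac{1}{10390228}$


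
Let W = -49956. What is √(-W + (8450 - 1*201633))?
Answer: 7*I*√2923 ≈ 378.45*I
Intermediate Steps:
√(-W + (8450 - 1*201633)) = √(-1*(-49956) + (8450 - 1*201633)) = √(49956 + (8450 - 201633)) = √(49956 - 193183) = √(-143227) = 7*I*√2923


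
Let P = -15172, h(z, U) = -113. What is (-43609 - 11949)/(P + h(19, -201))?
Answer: 55558/15285 ≈ 3.6348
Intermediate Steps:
(-43609 - 11949)/(P + h(19, -201)) = (-43609 - 11949)/(-15172 - 113) = -55558/(-15285) = -55558*(-1/15285) = 55558/15285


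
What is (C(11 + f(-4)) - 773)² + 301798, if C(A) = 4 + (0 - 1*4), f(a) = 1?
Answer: 899327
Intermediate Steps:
C(A) = 0 (C(A) = 4 + (0 - 4) = 4 - 4 = 0)
(C(11 + f(-4)) - 773)² + 301798 = (0 - 773)² + 301798 = (-773)² + 301798 = 597529 + 301798 = 899327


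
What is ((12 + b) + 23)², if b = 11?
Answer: 2116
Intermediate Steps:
((12 + b) + 23)² = ((12 + 11) + 23)² = (23 + 23)² = 46² = 2116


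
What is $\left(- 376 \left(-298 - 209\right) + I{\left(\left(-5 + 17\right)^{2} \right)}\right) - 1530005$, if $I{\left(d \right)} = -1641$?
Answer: $-1341014$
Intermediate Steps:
$\left(- 376 \left(-298 - 209\right) + I{\left(\left(-5 + 17\right)^{2} \right)}\right) - 1530005 = \left(- 376 \left(-298 - 209\right) - 1641\right) - 1530005 = \left(\left(-376\right) \left(-507\right) - 1641\right) - 1530005 = \left(190632 - 1641\right) - 1530005 = 188991 - 1530005 = -1341014$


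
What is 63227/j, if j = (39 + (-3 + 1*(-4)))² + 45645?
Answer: 63227/46669 ≈ 1.3548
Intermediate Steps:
j = 46669 (j = (39 + (-3 - 4))² + 45645 = (39 - 7)² + 45645 = 32² + 45645 = 1024 + 45645 = 46669)
63227/j = 63227/46669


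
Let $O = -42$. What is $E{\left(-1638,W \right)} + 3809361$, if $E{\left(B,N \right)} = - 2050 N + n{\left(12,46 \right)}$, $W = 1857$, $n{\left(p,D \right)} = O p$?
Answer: $2007$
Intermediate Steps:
$n{\left(p,D \right)} = - 42 p$
$E{\left(B,N \right)} = -504 - 2050 N$ ($E{\left(B,N \right)} = - 2050 N - 504 = -504 - 2050 N$)
$E{\left(-1638,W \right)} + 3809361 = \left(-504 - 3806850\right) + 3809361 = -3807354 + 3809361 = 2007$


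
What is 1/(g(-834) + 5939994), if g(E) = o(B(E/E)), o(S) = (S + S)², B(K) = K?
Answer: 1/5939998 ≈ 1.6835e-7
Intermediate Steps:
o(S) = 4*S² (o(S) = (2*S)² = 4*S²)
g(E) = 4 (g(E) = 4*(E/E)² = 4*1² = 4*1 = 4)
1/(g(-834) + 5939994) = 1/(4 + 5939994) = 1/5939998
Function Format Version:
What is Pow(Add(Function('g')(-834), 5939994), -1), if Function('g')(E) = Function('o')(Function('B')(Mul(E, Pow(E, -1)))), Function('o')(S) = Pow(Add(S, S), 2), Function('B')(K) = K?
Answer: Rational(1, 5939998) ≈ 1.6835e-7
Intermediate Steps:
Function('o')(S) = Mul(4, Pow(S, 2)) (Function('o')(S) = Pow(Mul(2, S), 2) = Mul(4, Pow(S, 2)))
Function('g')(E) = 4 (Function('g')(E) = Mul(4, Pow(Mul(E, Pow(E, -1)), 2)) = Mul(4, Pow(1, 2)) = Mul(4, 1) = 4)
Pow(Add(Function('g')(-834), 5939994), -1) = Pow(Add(4, 5939994), -1) = Pow(5939998, -1) = Rational(1, 5939998)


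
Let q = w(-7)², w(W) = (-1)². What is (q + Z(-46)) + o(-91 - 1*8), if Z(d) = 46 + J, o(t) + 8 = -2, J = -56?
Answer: -19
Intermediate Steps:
w(W) = 1
o(t) = -10 (o(t) = -8 - 2 = -10)
q = 1 (q = 1² = 1)
Z(d) = -10 (Z(d) = 46 - 56 = -10)
(q + Z(-46)) + o(-91 - 1*8) = (1 - 10) - 10 = -9 - 10 = -19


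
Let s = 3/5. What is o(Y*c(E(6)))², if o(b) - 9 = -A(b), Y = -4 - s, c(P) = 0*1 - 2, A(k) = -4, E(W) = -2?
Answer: 169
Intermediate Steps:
s = ⅗ (s = 3*(⅕) = ⅗ ≈ 0.60000)
c(P) = -2 (c(P) = 0 - 2 = -2)
Y = -23/5 (Y = -4 - 1*⅗ = -4 - ⅗ = -23/5 ≈ -4.6000)
o(b) = 13 (o(b) = 9 - 1*(-4) = 9 + 4 = 13)
o(Y*c(E(6)))² = 13² = 169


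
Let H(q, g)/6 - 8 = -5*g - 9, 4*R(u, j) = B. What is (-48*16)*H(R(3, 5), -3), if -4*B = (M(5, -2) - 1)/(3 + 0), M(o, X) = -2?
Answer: -64512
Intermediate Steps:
B = ¼ (B = -(-2 - 1)/(4*(3 + 0)) = -(-3)/(4*3) = -¼*(-1) = ¼ ≈ 0.25000)
R(u, j) = 1/16 (R(u, j) = (¼)*(¼) = 1/16)
H(q, g) = -6 - 30*g (H(q, g) = 48 + 6*(-5*g - 9) = 48 + 6*(-9 - 5*g) = 48 + (-54 - 30*g) = -6 - 30*g)
(-48*16)*H(R(3, 5), -3) = (-48*16)*(-6 - 30*(-3)) = -768*(-6 + 90) = -768*84 = -64512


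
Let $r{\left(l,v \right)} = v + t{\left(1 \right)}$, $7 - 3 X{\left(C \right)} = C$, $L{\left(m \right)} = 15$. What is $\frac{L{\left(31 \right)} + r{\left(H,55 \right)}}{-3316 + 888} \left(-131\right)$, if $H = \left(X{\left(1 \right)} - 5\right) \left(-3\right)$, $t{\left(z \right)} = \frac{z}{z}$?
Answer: $\frac{9301}{2428} \approx 3.8307$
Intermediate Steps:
$X{\left(C \right)} = \frac{7}{3} - \frac{C}{3}$
$t{\left(z \right)} = 1$
$H = 9$ ($H = \left(\left(\frac{7}{3} - \frac{1}{3}\right) - 5\right) \left(-3\right) = \left(2 - 5\right) \left(-3\right) = \left(-3\right) \left(-3\right) = 9$)
$r{\left(l,v \right)} = 1 + v$ ($r{\left(l,v \right)} = v + 1 = 1 + v$)
$\frac{L{\left(31 \right)} + r{\left(H,55 \right)}}{-3316 + 888} \left(-131\right) = \frac{15 + \left(1 + 55\right)}{-3316 + 888} \left(-131\right) = \frac{15 + 56}{-2428} \left(-131\right) = 71 \left(- \frac{1}{2428}\right) \left(-131\right) = \left(- \frac{71}{2428}\right) \left(-131\right) = \frac{9301}{2428}$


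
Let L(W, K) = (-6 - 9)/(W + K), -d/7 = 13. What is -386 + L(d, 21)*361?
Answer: -4321/14 ≈ -308.64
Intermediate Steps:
d = -91 (d = -7*13 = -91)
L(W, K) = -15/(K + W)
-386 + L(d, 21)*361 = -386 - 15/(21 - 91)*361 = -386 - 15/(-70)*361 = -386 - 15*(-1/70)*361 = -386 + (3/14)*361 = -386 + 1083/14 = -4321/14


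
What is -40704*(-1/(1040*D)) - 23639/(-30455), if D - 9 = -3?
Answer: 2889891/395915 ≈ 7.2993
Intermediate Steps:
D = 6 (D = 9 - 3 = 6)
-40704*(-1/(1040*D)) - 23639/(-30455) = -40704/((-26*10)*(4*6)) - 23639/(-30455) = -40704/((-260*24)) - 23639*(-1/30455) = -40704/(-6240) + 23639/30455 = -40704*(-1/6240) + 23639/30455 = 424/65 + 23639/30455 = 2889891/395915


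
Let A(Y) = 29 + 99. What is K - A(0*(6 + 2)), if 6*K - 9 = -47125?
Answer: -23942/3 ≈ -7980.7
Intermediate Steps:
A(Y) = 128
K = -23558/3 (K = 3/2 + (⅙)*(-47125) = 3/2 - 47125/6 = -23558/3 ≈ -7852.7)
K - A(0*(6 + 2)) = -23558/3 - 1*128 = -23558/3 - 128 = -23942/3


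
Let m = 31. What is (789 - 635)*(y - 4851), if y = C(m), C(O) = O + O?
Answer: -737506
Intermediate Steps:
C(O) = 2*O
y = 62 (y = 2*31 = 62)
(789 - 635)*(y - 4851) = (789 - 635)*(62 - 4851) = 154*(-4789) = -737506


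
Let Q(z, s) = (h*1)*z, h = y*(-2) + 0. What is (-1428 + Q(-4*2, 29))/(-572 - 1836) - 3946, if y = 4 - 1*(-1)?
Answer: -2375155/602 ≈ -3945.4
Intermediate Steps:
y = 5 (y = 4 + 1 = 5)
h = -10 (h = 5*(-2) + 0 = -10 + 0 = -10)
Q(z, s) = -10*z (Q(z, s) = (-10*1)*z = -10*z)
(-1428 + Q(-4*2, 29))/(-572 - 1836) - 3946 = (-1428 - (-40)*2)/(-572 - 1836) - 3946 = (-1428 - 10*(-8))/(-2408) - 3946 = (-1428 + 80)*(-1/2408) - 3946 = -1348*(-1/2408) - 3946 = 337/602 - 3946 = -2375155/602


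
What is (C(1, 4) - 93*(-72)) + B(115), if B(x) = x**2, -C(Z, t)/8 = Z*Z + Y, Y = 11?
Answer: 19825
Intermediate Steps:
C(Z, t) = -88 - 8*Z**2 (C(Z, t) = -8*(Z*Z + 11) = -8*(Z**2 + 11) = -8*(11 + Z**2) = -88 - 8*Z**2)
(C(1, 4) - 93*(-72)) + B(115) = ((-88 - 8*1**2) - 93*(-72)) + 115**2 = ((-88 - 8*1) + 6696) + 13225 = ((-88 - 8) + 6696) + 13225 = (-96 + 6696) + 13225 = 6600 + 13225 = 19825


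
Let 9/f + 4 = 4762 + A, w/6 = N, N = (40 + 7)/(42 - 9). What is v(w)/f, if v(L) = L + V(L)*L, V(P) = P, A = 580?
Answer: 17562020/363 ≈ 48380.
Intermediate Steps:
N = 47/33 ≈ 1.4242
w = 94/11 (w = 6*(47/33) = 94/11 ≈ 8.5455)
v(L) = L + L**2 (v(L) = L + L*L = L + L**2)
f = 9/5338 (f = 9/(-4 + (4762 + 580)) = 9/(-4 + 5342) = 9/5338 ≈ 0.0016860)
v(w)/f = (94*(1 + 94/11)/11)/(9/5338) = ((94/11)*(105/11))*(5338/9) = (9870/121)*(5338/9) = 17562020/363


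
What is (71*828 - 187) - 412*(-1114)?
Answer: 517569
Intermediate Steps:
(71*828 - 187) - 412*(-1114) = (58788 - 187) - 1*(-458968) = 58601 + 458968 = 517569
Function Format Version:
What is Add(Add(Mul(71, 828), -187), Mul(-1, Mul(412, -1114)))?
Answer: 517569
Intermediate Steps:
Add(Add(Mul(71, 828), -187), Mul(-1, Mul(412, -1114))) = Add(Add(58788, -187), Mul(-1, -458968)) = Add(58601, 458968) = 517569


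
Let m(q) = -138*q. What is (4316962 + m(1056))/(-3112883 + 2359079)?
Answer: -2085617/376902 ≈ -5.5336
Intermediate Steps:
(4316962 + m(1056))/(-3112883 + 2359079) = (4316962 - 138*1056)/(-3112883 + 2359079) = (4316962 - 145728)/(-753804) = 4171234*(-1/753804) = -2085617/376902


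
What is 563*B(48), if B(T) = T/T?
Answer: 563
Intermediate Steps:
B(T) = 1
563*B(48) = 563*1 = 563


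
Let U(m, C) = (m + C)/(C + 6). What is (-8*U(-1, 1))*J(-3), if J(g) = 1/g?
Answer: 0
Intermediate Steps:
J(g) = 1/g
U(m, C) = (C + m)/(6 + C)
(-8*U(-1, 1))*J(-3) = -8*(1 - 1)/(6 + 1)/(-3) = -8*0/7*(-1/3) = -8*0*(-1/3) = 0*(-1/3) = 0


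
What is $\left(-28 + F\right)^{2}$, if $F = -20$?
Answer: $2304$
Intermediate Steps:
$\left(-28 + F\right)^{2} = \left(-28 - 20\right)^{2} = \left(-48\right)^{2} = 2304$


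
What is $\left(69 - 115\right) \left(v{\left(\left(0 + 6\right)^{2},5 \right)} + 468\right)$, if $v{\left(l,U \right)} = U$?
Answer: $-21758$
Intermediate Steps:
$\left(69 - 115\right) \left(v{\left(\left(0 + 6\right)^{2},5 \right)} + 468\right) = \left(69 - 115\right) \left(5 + 468\right) = \left(-46\right) 473 = -21758$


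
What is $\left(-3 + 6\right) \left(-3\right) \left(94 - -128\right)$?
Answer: $-1998$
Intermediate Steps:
$\left(-3 + 6\right) \left(-3\right) \left(94 - -128\right) = 3 \left(-3\right) \left(94 + 128\right) = \left(-9\right) 222 = -1998$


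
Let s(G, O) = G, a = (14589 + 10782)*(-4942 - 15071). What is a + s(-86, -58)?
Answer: -507749909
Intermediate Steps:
a = -507749823 (a = 25371*(-20013) = -507749823)
a + s(-86, -58) = -507749823 - 86 = -507749909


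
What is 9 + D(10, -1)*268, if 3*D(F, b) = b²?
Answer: 295/3 ≈ 98.333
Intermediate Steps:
D(F, b) = b²/3
9 + D(10, -1)*268 = 9 + ((⅓)*(-1)²)*268 = 9 + ((⅓)*1)*268 = 9 + (⅓)*268 = 9 + 268/3 = 295/3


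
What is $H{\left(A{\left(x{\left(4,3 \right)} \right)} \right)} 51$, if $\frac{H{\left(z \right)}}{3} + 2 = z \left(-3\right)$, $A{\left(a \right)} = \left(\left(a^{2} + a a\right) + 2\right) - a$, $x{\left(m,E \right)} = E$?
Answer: $-8109$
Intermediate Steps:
$A{\left(a \right)} = 2 - a + 2 a^{2}$ ($A{\left(a \right)} = \left(\left(a^{2} + a^{2}\right) + 2\right) - a = \left(2 a^{2} + 2\right) - a = \left(2 + 2 a^{2}\right) - a = 2 - a + 2 a^{2}$)
$H{\left(z \right)} = -6 - 9 z$ ($H{\left(z \right)} = -6 + 3 z \left(-3\right) = -6 + 3 \left(- 3 z\right) = -6 - 9 z$)
$H{\left(A{\left(x{\left(4,3 \right)} \right)} \right)} 51 = \left(-6 - 9 \left(2 - 3 + 2 \cdot 3^{2}\right)\right) 51 = \left(-6 - 9 \left(2 - 3 + 2 \cdot 9\right)\right) 51 = \left(-6 - 9 \left(2 - 3 + 18\right)\right) 51 = \left(-6 - 153\right) 51 = \left(-159\right) 51 = -8109$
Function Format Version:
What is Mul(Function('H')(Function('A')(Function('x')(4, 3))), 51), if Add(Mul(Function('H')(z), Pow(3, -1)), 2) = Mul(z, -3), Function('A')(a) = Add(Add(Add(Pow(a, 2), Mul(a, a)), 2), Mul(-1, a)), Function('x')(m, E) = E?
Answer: -8109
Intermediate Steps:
Function('A')(a) = Add(2, Mul(-1, a), Mul(2, Pow(a, 2))) (Function('A')(a) = Add(Add(Add(Pow(a, 2), Pow(a, 2)), 2), Mul(-1, a)) = Add(Add(Mul(2, Pow(a, 2)), 2), Mul(-1, a)) = Add(Add(2, Mul(2, Pow(a, 2))), Mul(-1, a)) = Add(2, Mul(-1, a), Mul(2, Pow(a, 2))))
Function('H')(z) = Add(-6, Mul(-9, z)) (Function('H')(z) = Add(-6, Mul(3, Mul(z, -3))) = Add(-6, Mul(3, Mul(-3, z))) = Add(-6, Mul(-9, z)))
Mul(Function('H')(Function('A')(Function('x')(4, 3))), 51) = Mul(Add(-6, Mul(-9, Add(2, Mul(-1, 3), Mul(2, Pow(3, 2))))), 51) = Mul(Add(-6, Mul(-9, Add(2, -3, Mul(2, 9)))), 51) = Mul(Add(-6, Mul(-9, Add(2, -3, 18))), 51) = Mul(Add(-6, Mul(-9, 17)), 51) = Mul(Add(-6, -153), 51) = Mul(-159, 51) = -8109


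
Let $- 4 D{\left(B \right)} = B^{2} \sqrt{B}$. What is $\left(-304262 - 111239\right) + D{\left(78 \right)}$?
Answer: $-415501 - 1521 \sqrt{78} \approx -4.2893 \cdot 10^{5}$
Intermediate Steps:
$D{\left(B \right)} = - \frac{B^{\frac{5}{2}}}{4}$ ($D{\left(B \right)} = - \frac{B^{2} \sqrt{B}}{4} = - \frac{B^{\frac{5}{2}}}{4}$)
$\left(-304262 - 111239\right) + D{\left(78 \right)} = \left(-304262 - 111239\right) - \frac{78^{\frac{5}{2}}}{4} = -415501 - \frac{6084 \sqrt{78}}{4} = -415501 - 1521 \sqrt{78}$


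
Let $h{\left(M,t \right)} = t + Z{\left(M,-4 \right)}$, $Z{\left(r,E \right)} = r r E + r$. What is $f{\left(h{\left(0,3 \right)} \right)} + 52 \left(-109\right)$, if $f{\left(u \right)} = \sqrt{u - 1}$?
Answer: $-5668 + \sqrt{2} \approx -5666.6$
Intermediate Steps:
$Z{\left(r,E \right)} = r + E r^{2}$ ($Z{\left(r,E \right)} = r^{2} E + r = E r^{2} + r = r + E r^{2}$)
$h{\left(M,t \right)} = t + M \left(1 - 4 M\right)$
$f{\left(u \right)} = \sqrt{-1 + u}$
$f{\left(h{\left(0,3 \right)} \right)} + 52 \left(-109\right) = \sqrt{-1 + \left(3 - 0 \left(-1 + 4 \cdot 0\right)\right)} + 52 \left(-109\right) = \sqrt{-1 + \left(3 - 0 \left(-1 + 0\right)\right)} - 5668 = \sqrt{-1 + \left(3 - 0 \left(-1\right)\right)} - 5668 = \sqrt{-1 + \left(3 + 0\right)} - 5668 = \sqrt{-1 + 3} - 5668 = \sqrt{2} - 5668 = -5668 + \sqrt{2}$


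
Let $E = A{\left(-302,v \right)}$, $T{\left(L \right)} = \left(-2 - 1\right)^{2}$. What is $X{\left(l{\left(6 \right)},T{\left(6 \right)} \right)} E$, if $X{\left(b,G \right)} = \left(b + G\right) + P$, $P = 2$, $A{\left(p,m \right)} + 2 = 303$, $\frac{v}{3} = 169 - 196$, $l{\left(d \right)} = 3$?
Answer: $4214$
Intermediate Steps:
$v = -81$ ($v = 3 \left(169 - 196\right) = 3 \left(-27\right) = -81$)
$A{\left(p,m \right)} = 301$ ($A{\left(p,m \right)} = -2 + 303 = 301$)
$T{\left(L \right)} = 9$ ($T{\left(L \right)} = \left(-3\right)^{2} = 9$)
$X{\left(b,G \right)} = 2 + G + b$ ($X{\left(b,G \right)} = \left(b + G\right) + 2 = \left(G + b\right) + 2 = 2 + G + b$)
$E = 301$
$X{\left(l{\left(6 \right)},T{\left(6 \right)} \right)} E = \left(2 + 9 + 3\right) 301 = 14 \cdot 301 = 4214$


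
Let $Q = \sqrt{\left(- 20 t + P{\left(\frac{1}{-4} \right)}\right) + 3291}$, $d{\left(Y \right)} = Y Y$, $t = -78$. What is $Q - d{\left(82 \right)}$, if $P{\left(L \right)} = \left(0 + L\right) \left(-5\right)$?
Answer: $-6724 + \frac{\sqrt{19409}}{2} \approx -6654.3$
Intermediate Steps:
$P{\left(L \right)} = - 5 L$ ($P{\left(L \right)} = L \left(-5\right) = - 5 L$)
$d{\left(Y \right)} = Y^{2}$
$Q = \frac{\sqrt{19409}}{2}$ ($Q = \sqrt{\left(\left(-20\right) \left(-78\right) - \frac{5}{-4}\right) + 3291} = \sqrt{\left(1560 - - \frac{5}{4}\right) + 3291} = \sqrt{\left(1560 + \frac{5}{4}\right) + 3291} = \sqrt{\frac{6245}{4} + 3291} = \sqrt{\frac{19409}{4}} = \frac{\sqrt{19409}}{2} \approx 69.658$)
$Q - d{\left(82 \right)} = \frac{\sqrt{19409}}{2} - 82^{2} = \frac{\sqrt{19409}}{2} - 6724 = -6724 + \frac{\sqrt{19409}}{2}$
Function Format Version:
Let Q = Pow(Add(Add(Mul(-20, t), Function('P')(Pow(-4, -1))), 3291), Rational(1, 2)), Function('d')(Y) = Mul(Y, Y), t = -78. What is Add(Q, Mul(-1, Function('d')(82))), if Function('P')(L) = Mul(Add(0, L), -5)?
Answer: Add(-6724, Mul(Rational(1, 2), Pow(19409, Rational(1, 2)))) ≈ -6654.3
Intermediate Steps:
Function('P')(L) = Mul(-5, L) (Function('P')(L) = Mul(L, -5) = Mul(-5, L))
Function('d')(Y) = Pow(Y, 2)
Q = Mul(Rational(1, 2), Pow(19409, Rational(1, 2))) (Q = Pow(Add(Add(Mul(-20, -78), Mul(-5, Pow(-4, -1))), 3291), Rational(1, 2)) = Pow(Add(Add(1560, Mul(-5, Rational(-1, 4))), 3291), Rational(1, 2)) = Pow(Add(Add(1560, Rational(5, 4)), 3291), Rational(1, 2)) = Pow(Add(Rational(6245, 4), 3291), Rational(1, 2)) = Pow(Rational(19409, 4), Rational(1, 2)) = Mul(Rational(1, 2), Pow(19409, Rational(1, 2))) ≈ 69.658)
Add(Q, Mul(-1, Function('d')(82))) = Add(Mul(Rational(1, 2), Pow(19409, Rational(1, 2))), Mul(-1, Pow(82, 2))) = Add(Mul(Rational(1, 2), Pow(19409, Rational(1, 2))), Mul(-1, 6724)) = Add(Mul(Rational(1, 2), Pow(19409, Rational(1, 2))), -6724) = Add(-6724, Mul(Rational(1, 2), Pow(19409, Rational(1, 2))))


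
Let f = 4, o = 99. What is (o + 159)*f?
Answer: 1032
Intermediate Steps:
(o + 159)*f = (99 + 159)*4 = 258*4 = 1032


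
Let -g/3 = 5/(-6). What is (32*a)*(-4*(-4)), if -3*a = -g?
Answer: 1280/3 ≈ 426.67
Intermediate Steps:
g = 5/2 (g = -15/(-6) = -15*(-1)/6 = -3*(-⅚) = 5/2 ≈ 2.5000)
a = ⅚ (a = -(-1)*5/(3*2) = -⅓*(-5/2) = ⅚ ≈ 0.83333)
(32*a)*(-4*(-4)) = (32*(⅚))*(-4*(-4)) = (80/3)*16 = 1280/3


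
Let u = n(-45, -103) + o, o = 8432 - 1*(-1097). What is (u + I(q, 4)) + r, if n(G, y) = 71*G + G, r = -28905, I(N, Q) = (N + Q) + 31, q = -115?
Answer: -22696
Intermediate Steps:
I(N, Q) = 31 + N + Q
o = 9529 (o = 8432 + 1097 = 9529)
n(G, y) = 72*G
u = 6289 (u = 72*(-45) + 9529 = -3240 + 9529 = 6289)
(u + I(q, 4)) + r = (6289 + (31 - 115 + 4)) - 28905 = (6289 - 80) - 28905 = 6209 - 28905 = -22696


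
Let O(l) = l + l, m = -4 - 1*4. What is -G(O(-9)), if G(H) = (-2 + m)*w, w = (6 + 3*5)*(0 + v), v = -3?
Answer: -630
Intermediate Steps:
m = -8 (m = -4 - 4 = -8)
w = -63 (w = (6 + 3*5)*(0 - 3) = (6 + 15)*(-3) = 21*(-3) = -63)
O(l) = 2*l
G(H) = 630 (G(H) = (-2 - 8)*(-63) = -10*(-63) = 630)
-G(O(-9)) = -1*630 = -630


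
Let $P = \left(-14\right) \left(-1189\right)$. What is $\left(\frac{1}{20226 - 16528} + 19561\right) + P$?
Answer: $\frac{133893487}{3698} \approx 36207.0$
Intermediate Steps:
$P = 16646$
$\left(\frac{1}{20226 - 16528} + 19561\right) + P = \left(\frac{1}{20226 - 16528} + 19561\right) + 16646 = \left(\frac{1}{3698} + 19561\right) + 16646 = \frac{72336579}{3698} + 16646 = \frac{133893487}{3698}$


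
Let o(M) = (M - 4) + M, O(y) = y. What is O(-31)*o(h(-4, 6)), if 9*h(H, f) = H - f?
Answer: 1736/9 ≈ 192.89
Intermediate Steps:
h(H, f) = -f/9 + H/9 (h(H, f) = (H - f)/9 = -f/9 + H/9)
o(M) = -4 + 2*M (o(M) = (-4 + M) + M = -4 + 2*M)
O(-31)*o(h(-4, 6)) = -31*(-4 + 2*(-1/9*6 + (1/9)*(-4))) = -31*(-4 + 2*(-2/3 - 4/9)) = -31*(-4 + 2*(-10/9)) = -31*(-4 - 20/9) = -31*(-56/9) = 1736/9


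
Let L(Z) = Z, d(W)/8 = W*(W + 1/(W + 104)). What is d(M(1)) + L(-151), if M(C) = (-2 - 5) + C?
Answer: 6689/49 ≈ 136.51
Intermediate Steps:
M(C) = -7 + C
d(W) = 8*W*(W + 1/(104 + W)) (d(W) = 8*(W*(W + 1/(W + 104))) = 8*(W*(W + 1/(104 + W))) = 8*W*(W + 1/(104 + W)))
d(M(1)) + L(-151) = 8*(-7 + 1)*(1 + (-7 + 1)² + 104*(-7 + 1))/(104 + (-7 + 1)) - 151 = 8*(-6)*(1 + (-6)² + 104*(-6))/(104 - 6) - 151 = 8*(-6)*(1 + 36 - 624)/98 - 151 = 8*(-6)*(1/98)*(-587) - 151 = 14088/49 - 151 = 6689/49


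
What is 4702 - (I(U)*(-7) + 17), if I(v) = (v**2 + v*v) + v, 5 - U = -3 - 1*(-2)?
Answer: 5231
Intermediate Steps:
U = 6 (U = 5 - (-3 - 1*(-2)) = 5 - (-3 + 2) = 5 - 1*(-1) = 5 + 1 = 6)
I(v) = v + 2*v**2 (I(v) = (v**2 + v**2) + v = 2*v**2 + v = v + 2*v**2)
4702 - (I(U)*(-7) + 17) = 4702 - ((6*(1 + 2*6))*(-7) + 17) = 4702 - ((6*(1 + 12))*(-7) + 17) = 4702 - ((6*13)*(-7) + 17) = 4702 - (78*(-7) + 17) = 4702 - (-546 + 17) = 4702 - 1*(-529) = 4702 + 529 = 5231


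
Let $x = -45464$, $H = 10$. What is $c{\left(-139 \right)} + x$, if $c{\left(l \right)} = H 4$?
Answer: $-45424$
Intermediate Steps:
$c{\left(l \right)} = 40$ ($c{\left(l \right)} = 10 \cdot 4 = 40$)
$c{\left(-139 \right)} + x = 40 - 45464 = -45424$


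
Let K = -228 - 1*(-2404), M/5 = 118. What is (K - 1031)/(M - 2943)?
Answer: -1145/2353 ≈ -0.48661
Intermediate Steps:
M = 590 (M = 5*118 = 590)
K = 2176 (K = -228 + 2404 = 2176)
(K - 1031)/(M - 2943) = (2176 - 1031)/(590 - 2943) = 1145/(-2353) = 1145*(-1/2353) = -1145/2353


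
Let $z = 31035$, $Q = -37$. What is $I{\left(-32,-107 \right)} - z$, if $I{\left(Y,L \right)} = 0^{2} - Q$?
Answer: $-30998$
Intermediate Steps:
$I{\left(Y,L \right)} = 37$ ($I{\left(Y,L \right)} = 0^{2} - -37 = 0 + 37 = 37$)
$I{\left(-32,-107 \right)} - z = 37 - 31035 = -30998$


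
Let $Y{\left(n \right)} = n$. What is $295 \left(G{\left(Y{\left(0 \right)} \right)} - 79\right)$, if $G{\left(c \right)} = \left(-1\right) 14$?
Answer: $-27435$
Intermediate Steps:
$G{\left(c \right)} = -14$
$295 \left(G{\left(Y{\left(0 \right)} \right)} - 79\right) = 295 \left(-14 - 79\right) = 295 \left(-93\right) = -27435$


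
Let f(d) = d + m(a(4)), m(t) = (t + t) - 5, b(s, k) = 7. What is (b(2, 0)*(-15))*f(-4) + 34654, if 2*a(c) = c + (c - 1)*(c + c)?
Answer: 32659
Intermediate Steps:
a(c) = c/2 + c*(-1 + c) (a(c) = (c + (c - 1)*(c + c))/2 = (c + (-1 + c)*(2*c))/2 = (c + 2*c*(-1 + c))/2 = c/2 + c*(-1 + c))
m(t) = -5 + 2*t (m(t) = 2*t - 5 = -5 + 2*t)
f(d) = 23 + d (f(d) = d + (-5 + 2*(4*(-½ + 4))) = d + (-5 + 2*(4*(7/2))) = d + (-5 + 2*14) = d + (-5 + 28) = d + 23 = 23 + d)
(b(2, 0)*(-15))*f(-4) + 34654 = (7*(-15))*(23 - 4) + 34654 = -105*19 + 34654 = -1995 + 34654 = 32659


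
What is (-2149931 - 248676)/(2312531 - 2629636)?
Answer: 2398607/317105 ≈ 7.5641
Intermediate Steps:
(-2149931 - 248676)/(2312531 - 2629636) = -2398607/(-317105) = -2398607*(-1/317105) = 2398607/317105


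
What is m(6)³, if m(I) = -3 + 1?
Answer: -8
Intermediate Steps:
m(I) = -2
m(6)³ = (-2)³ = -8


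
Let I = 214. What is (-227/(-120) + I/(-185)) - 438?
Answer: -1941457/4440 ≈ -437.27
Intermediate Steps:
(-227/(-120) + I/(-185)) - 438 = (-227/(-120) + 214/(-185)) - 438 = (-227*(-1/120) + 214*(-1/185)) - 438 = (227/120 - 214/185) - 438 = 3263/4440 - 438 = -1941457/4440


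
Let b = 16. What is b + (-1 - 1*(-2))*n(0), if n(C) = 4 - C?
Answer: 20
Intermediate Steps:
b + (-1 - 1*(-2))*n(0) = 16 + (-1 - 1*(-2))*(4 - 1*0) = 16 + (-1 + 2)*(4 + 0) = 16 + 1*4 = 16 + 4 = 20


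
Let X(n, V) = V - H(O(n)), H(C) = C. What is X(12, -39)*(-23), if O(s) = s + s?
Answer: 1449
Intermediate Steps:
O(s) = 2*s
X(n, V) = V - 2*n
X(12, -39)*(-23) = (-39 - 2*12)*(-23) = (-39 - 24)*(-23) = -63*(-23) = 1449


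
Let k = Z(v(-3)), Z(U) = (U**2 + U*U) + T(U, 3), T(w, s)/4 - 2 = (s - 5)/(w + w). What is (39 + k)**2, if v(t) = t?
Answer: 39601/9 ≈ 4400.1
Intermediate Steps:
T(w, s) = 8 + 2*(-5 + s)/w (T(w, s) = 8 + 4*((s - 5)/(w + w)) = 8 + 4*((-5 + s)/((2*w))) = 8 + 4*((-5 + s)*(1/(2*w))) = 8 + 4*((-5 + s)/(2*w)) = 8 + 2*(-5 + s)/w)
Z(U) = 2*U**2 + 2*(-2 + 4*U)/U (Z(U) = (U**2 + U*U) + 2*(-5 + 3 + 4*U)/U = (U**2 + U**2) + 2*(-2 + 4*U)/U = 2*U**2 + 2*(-2 + 4*U)/U)
k = 82/3 (k = 8 - 4/(-3) + 2*(-3)**2 = 8 - 4*(-1/3) + 2*9 = 8 + 4/3 + 18 = 82/3 ≈ 27.333)
(39 + k)**2 = (39 + 82/3)**2 = (199/3)**2 = 39601/9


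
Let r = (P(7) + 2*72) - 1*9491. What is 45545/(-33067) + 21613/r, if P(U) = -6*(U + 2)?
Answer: -1142845616/310862867 ≈ -3.6764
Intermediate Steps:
P(U) = -12 - 6*U (P(U) = -6*(2 + U) = -12 - 6*U)
r = -9401 (r = ((-12 - 6*7) + 2*72) - 1*9491 = ((-12 - 42) + 144) - 9491 = (-54 + 144) - 9491 = 90 - 9491 = -9401)
45545/(-33067) + 21613/r = 45545/(-33067) + 21613/(-9401) = 45545*(-1/33067) + 21613*(-1/9401) = -45545/33067 - 21613/9401 = -1142845616/310862867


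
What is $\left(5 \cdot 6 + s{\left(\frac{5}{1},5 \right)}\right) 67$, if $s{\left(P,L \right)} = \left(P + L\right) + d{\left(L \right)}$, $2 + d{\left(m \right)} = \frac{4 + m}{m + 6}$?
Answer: $\frac{28609}{11} \approx 2600.8$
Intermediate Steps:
$d{\left(m \right)} = -2 + \frac{4 + m}{6 + m}$ ($d{\left(m \right)} = -2 + \frac{4 + m}{m + 6} = -2 + \frac{4 + m}{6 + m}$)
$s{\left(P,L \right)} = L + P + \frac{-8 - L}{6 + L}$ ($s{\left(P,L \right)} = \left(P + L\right) + \frac{-8 - L}{6 + L} = \left(L + P\right) + \frac{-8 - L}{6 + L} = L + P + \frac{-8 - L}{6 + L}$)
$\left(5 \cdot 6 + s{\left(\frac{5}{1},5 \right)}\right) 67 = \left(5 \cdot 6 + \frac{-8 - 5 + \left(6 + 5\right) \left(5 + \frac{5}{1}\right)}{6 + 5}\right) 67 = \left(30 + \frac{-8 - 5 + 11 \left(5 + 5 \cdot 1\right)}{11}\right) 67 = \left(30 + \frac{-8 - 5 + 11 \left(5 + 5\right)}{11}\right) 67 = \left(30 + \frac{-8 - 5 + 11 \cdot 10}{11}\right) 67 = \left(30 + \frac{-8 - 5 + 110}{11}\right) 67 = \left(30 + \frac{1}{11} \cdot 97\right) 67 = \left(30 + \frac{97}{11}\right) 67 = \frac{427}{11} \cdot 67 = \frac{28609}{11}$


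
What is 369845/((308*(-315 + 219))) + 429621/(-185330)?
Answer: -5803314827/391416960 ≈ -14.826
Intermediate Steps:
369845/((308*(-315 + 219))) + 429621/(-185330) = 369845/((308*(-96))) + 429621*(-1/185330) = 369845/(-29568) - 429621/185330 = 369845*(-1/29568) - 429621/185330 = -52835/4224 - 429621/185330 = -5803314827/391416960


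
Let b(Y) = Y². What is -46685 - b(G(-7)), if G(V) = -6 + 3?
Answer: -46694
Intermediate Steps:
G(V) = -3
-46685 - b(G(-7)) = -46685 - 1*(-3)² = -46685 - 1*9 = -46685 - 9 = -46694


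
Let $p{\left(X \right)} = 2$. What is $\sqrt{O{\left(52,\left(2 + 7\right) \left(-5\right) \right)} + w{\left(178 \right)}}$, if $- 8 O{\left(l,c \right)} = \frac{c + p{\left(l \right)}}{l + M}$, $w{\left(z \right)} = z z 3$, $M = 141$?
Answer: $\frac{\sqrt{56649487766}}{772} \approx 308.31$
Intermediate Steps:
$w{\left(z \right)} = 3 z^{2}$ ($w{\left(z \right)} = z^{2} \cdot 3 = 3 z^{2}$)
$O{\left(l,c \right)} = - \frac{2 + c}{8 \left(141 + l\right)}$ ($O{\left(l,c \right)} = - \frac{\left(c + 2\right) \frac{1}{l + 141}}{8} = - \frac{\left(2 + c\right) \frac{1}{141 + l}}{8} = - \frac{\frac{1}{141 + l} \left(2 + c\right)}{8} = - \frac{2 + c}{8 \left(141 + l\right)}$)
$\sqrt{O{\left(52,\left(2 + 7\right) \left(-5\right) \right)} + w{\left(178 \right)}} = \sqrt{\frac{-2 - \left(2 + 7\right) \left(-5\right)}{8 \left(141 + 52\right)} + 3 \cdot 178^{2}} = \sqrt{\frac{-2 - 9 \left(-5\right)}{8 \cdot 193} + 3 \cdot 31684} = \sqrt{\frac{1}{8} \cdot \frac{1}{193} \left(-2 - -45\right) + 95052} = \sqrt{\frac{1}{8} \cdot \frac{1}{193} \left(-2 + 45\right) + 95052} = \sqrt{\frac{1}{8} \cdot \frac{1}{193} \cdot 43 + 95052} = \sqrt{\frac{43}{1544} + 95052} = \sqrt{\frac{146760331}{1544}} = \frac{\sqrt{56649487766}}{772}$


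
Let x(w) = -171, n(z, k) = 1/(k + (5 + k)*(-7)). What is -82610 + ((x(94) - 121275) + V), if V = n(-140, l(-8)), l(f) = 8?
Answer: -16936649/83 ≈ -2.0406e+5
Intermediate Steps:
n(z, k) = 1/(-35 - 6*k) (n(z, k) = 1/(k + (-35 - 7*k)) = 1/(-35 - 6*k))
V = -1/83 (V = -1/(35 + 6*8) = -1/(35 + 48) = -1/83 ≈ -0.012048)
-82610 + ((x(94) - 121275) + V) = -82610 + ((-171 - 121275) - 1/83) = -82610 + (-121446 - 1/83) = -82610 - 10080019/83 = -16936649/83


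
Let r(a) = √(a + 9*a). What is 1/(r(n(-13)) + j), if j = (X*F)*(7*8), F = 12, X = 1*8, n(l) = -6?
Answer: 448/2408453 - I*√15/14450718 ≈ 0.00018601 - 2.6801e-7*I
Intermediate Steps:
X = 8
j = 5376 (j = (8*12)*(7*8) = 96*56 = 5376)
r(a) = √10*√a (r(a) = √(10*a) = √10*√a)
1/(r(n(-13)) + j) = 1/(√10*√(-6) + 5376) = 1/(√10*(I*√6) + 5376) = 1/(2*I*√15 + 5376) = 1/(5376 + 2*I*√15)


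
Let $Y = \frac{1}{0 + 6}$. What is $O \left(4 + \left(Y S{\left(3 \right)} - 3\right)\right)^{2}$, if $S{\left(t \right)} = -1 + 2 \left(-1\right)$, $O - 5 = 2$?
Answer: $\frac{7}{4} \approx 1.75$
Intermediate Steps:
$Y = \frac{1}{6} \approx 0.16667$
$O = 7$ ($O = 5 + 2 = 7$)
$S{\left(t \right)} = -3$ ($S{\left(t \right)} = -1 - 2 = -3$)
$O \left(4 + \left(Y S{\left(3 \right)} - 3\right)\right)^{2} = 7 \left(4 + \left(\frac{1}{6} \left(-3\right) - 3\right)\right)^{2} = 7 \left(4 - \frac{7}{2}\right)^{2} = \frac{7}{4}$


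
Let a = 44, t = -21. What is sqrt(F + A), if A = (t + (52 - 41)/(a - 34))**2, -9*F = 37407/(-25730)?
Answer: sqrt(2360507320671)/77190 ≈ 19.904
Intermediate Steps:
F = 12469/77190 (F = -12469/(3*(-25730)) = -12469*(-1)/(3*25730) = -1/9*(-37407/25730) = 12469/77190 ≈ 0.16154)
A = 39601/100 (A = (-21 + (52 - 41)/(44 - 34))**2 = (-21 + 11/10)**2 = (-199/10)**2 = 39601/100 ≈ 396.01)
sqrt(F + A) = sqrt(12469/77190 + 39601/100) = sqrt(305804809/771900) = sqrt(2360507320671)/77190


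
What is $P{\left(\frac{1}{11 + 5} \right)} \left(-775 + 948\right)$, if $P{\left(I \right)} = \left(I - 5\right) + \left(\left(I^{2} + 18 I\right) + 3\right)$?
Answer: $- \frac{35811}{256} \approx -139.89$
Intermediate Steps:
$P{\left(I \right)} = -2 + I^{2} + 19 I$ ($P{\left(I \right)} = \left(-5 + I\right) + \left(3 + I^{2} + 18 I\right) = -2 + I^{2} + 19 I$)
$P{\left(\frac{1}{11 + 5} \right)} \left(-775 + 948\right) = \left(-2 + \left(\frac{1}{11 + 5}\right)^{2} + \frac{19}{11 + 5}\right) \left(-775 + 948\right) = \left(-2 + \left(\frac{1}{16}\right)^{2} + \frac{19}{16}\right) 173 = \left(-2 + \left(\frac{1}{16}\right)^{2} + 19 \cdot \frac{1}{16}\right) 173 = \left(-2 + \frac{1}{256} + \frac{19}{16}\right) 173 = \left(- \frac{207}{256}\right) 173 = - \frac{35811}{256}$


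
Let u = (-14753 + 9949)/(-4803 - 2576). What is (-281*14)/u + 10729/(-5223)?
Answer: -75834967997/12545646 ≈ -6044.7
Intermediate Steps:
u = 4804/7379 (u = -4804/(-7379) = -4804*(-1/7379) = 4804/7379 ≈ 0.65104)
(-281*14)/u + 10729/(-5223) = (-281*14)/(4804/7379) + 10729/(-5223) = -3934*7379/4804 + 10729*(-1/5223) = -14514493/2402 - 10729/5223 = -75834967997/12545646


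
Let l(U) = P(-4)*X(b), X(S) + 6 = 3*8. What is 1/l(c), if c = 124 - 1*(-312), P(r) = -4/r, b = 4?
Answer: 1/18 ≈ 0.055556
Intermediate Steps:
X(S) = 18 (X(S) = -6 + 3*8 = -6 + 24 = 18)
c = 436 (c = 124 + 312 = 436)
l(U) = 18 (l(U) = -4/(-4)*18 = -4*(-1/4)*18 = 1*18 = 18)
1/l(c) = 1/18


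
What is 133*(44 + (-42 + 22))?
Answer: 3192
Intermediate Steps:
133*(44 + (-42 + 22)) = 133*(44 - 20) = 133*24 = 3192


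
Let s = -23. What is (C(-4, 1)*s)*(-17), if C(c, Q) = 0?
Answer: 0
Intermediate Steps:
(C(-4, 1)*s)*(-17) = (0*(-23))*(-17) = 0*(-17) = 0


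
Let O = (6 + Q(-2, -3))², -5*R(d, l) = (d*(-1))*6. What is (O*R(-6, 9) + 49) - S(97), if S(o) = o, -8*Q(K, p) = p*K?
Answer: -4929/20 ≈ -246.45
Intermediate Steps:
Q(K, p) = -K*p/8 (Q(K, p) = -p*K/8 = -K*p/8)
R(d, l) = 6*d/5 (R(d, l) = -d*(-1)*6/5 = -(-d)*6/5 = -(-6)*d/5 = 6*d/5)
O = 441/16 (O = (6 - ⅛*(-2)*(-3))² = (6 - ¾)² = (21/4)² = 441/16 ≈ 27.563)
(O*R(-6, 9) + 49) - S(97) = (441*((6/5)*(-6))/16 + 49) - 1*97 = ((441/16)*(-36/5) + 49) - 97 = (-3969/20 + 49) - 97 = -2989/20 - 97 = -4929/20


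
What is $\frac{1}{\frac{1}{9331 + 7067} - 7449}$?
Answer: $- \frac{16398}{122148701} \approx -0.00013425$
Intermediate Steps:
$\frac{1}{\frac{1}{9331 + 7067} - 7449} = \frac{1}{\frac{1}{16398} - 7449} = \frac{1}{- \frac{122148701}{16398}} = - \frac{16398}{122148701}$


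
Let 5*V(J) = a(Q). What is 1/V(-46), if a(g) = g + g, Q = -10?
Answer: -¼ ≈ -0.25000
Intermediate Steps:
a(g) = 2*g
V(J) = -4 (V(J) = (2*(-10))/5 = (⅕)*(-20) = -4)
1/V(-46) = 1/(-4) = -¼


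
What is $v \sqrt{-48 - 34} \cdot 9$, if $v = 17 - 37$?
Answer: $- 180 i \sqrt{82} \approx - 1630.0 i$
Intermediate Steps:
$v = -20$ ($v = 17 - 37 = -20$)
$v \sqrt{-48 - 34} \cdot 9 = - 20 \sqrt{-48 - 34} \cdot 9 = - 20 \sqrt{-82} \cdot 9 = - 20 i \sqrt{82} \cdot 9 = - 180 i \sqrt{82}$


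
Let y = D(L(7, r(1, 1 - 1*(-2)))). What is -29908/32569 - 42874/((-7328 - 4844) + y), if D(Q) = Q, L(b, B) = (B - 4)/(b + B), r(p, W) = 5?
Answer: 12387907468/4757125847 ≈ 2.6041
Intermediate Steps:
L(b, B) = (-4 + B)/(B + b)
y = 1/12 (y = (-4 + 5)/(5 + 7) = 1/12 ≈ 0.083333)
-29908/32569 - 42874/((-7328 - 4844) + y) = -29908/32569 - 42874/((-7328 - 4844) + 1/12) = -29908*1/32569 - 42874/(-12172 + 1/12) = -29908/32569 - 42874/(-146063/12) = -29908/32569 - 42874*(-12/146063) = -29908/32569 + 514488/146063 = 12387907468/4757125847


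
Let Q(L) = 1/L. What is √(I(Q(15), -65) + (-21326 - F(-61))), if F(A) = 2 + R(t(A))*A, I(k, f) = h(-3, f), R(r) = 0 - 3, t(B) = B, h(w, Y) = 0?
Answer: 7*I*√439 ≈ 146.67*I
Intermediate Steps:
R(r) = -3
I(k, f) = 0
F(A) = 2 - 3*A
√(I(Q(15), -65) + (-21326 - F(-61))) = √(0 + (-21326 - (2 - 3*(-61)))) = √(0 + (-21326 - (2 + 183))) = √(0 + (-21326 - 1*185)) = √(0 + (-21326 - 185)) = √(0 - 21511) = √(-21511) = 7*I*√439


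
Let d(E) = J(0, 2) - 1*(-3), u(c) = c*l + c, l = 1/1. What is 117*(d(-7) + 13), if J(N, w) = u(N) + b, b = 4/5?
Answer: 9828/5 ≈ 1965.6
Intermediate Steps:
l = 1
u(c) = 2*c (u(c) = c*1 + c = c + c = 2*c)
b = 4/5 (b = 4*(1/5) = 4/5 ≈ 0.80000)
J(N, w) = 4/5 + 2*N (J(N, w) = 2*N + 4/5 = 4/5 + 2*N)
d(E) = 19/5 (d(E) = (4/5 + 2*0) - 1*(-3) = (4/5 + 0) + 3 = 4/5 + 3 = 19/5)
117*(d(-7) + 13) = 117*(19/5 + 13) = 117*(84/5) = 9828/5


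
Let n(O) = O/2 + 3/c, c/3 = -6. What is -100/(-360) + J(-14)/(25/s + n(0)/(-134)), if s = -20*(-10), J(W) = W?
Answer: -57743/522 ≈ -110.62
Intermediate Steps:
c = -18 (c = 3*(-6) = -18)
n(O) = -1/6 + O/2 (n(O) = O/2 + 3/(-18) = O*(1/2) + 3*(-1/18) = O/2 - 1/6 = -1/6 + O/2)
s = 200
-100/(-360) + J(-14)/(25/s + n(0)/(-134)) = -100/(-360) - 14/(25/200 + (-1/6 + (1/2)*0)/(-134)) = -100*(-1/360) - 14/(25*(1/200) + (-1/6 + 0)*(-1/134)) = 5/18 - 14/(1/8 - 1/6*(-1/134)) = 5/18 - 14/(1/8 + 1/804) = 5/18 - 14/203/1608 = 5/18 - 14*1608/203 = 5/18 - 3216/29 = -57743/522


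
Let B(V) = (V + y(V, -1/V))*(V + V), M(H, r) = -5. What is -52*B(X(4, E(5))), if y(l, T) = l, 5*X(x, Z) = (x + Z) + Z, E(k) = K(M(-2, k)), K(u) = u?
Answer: -7488/25 ≈ -299.52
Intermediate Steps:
E(k) = -5
X(x, Z) = x/5 + 2*Z/5 (X(x, Z) = ((x + Z) + Z)/5 = ((Z + x) + Z)/5 = (x + 2*Z)/5 = x/5 + 2*Z/5)
B(V) = 4*V**2 (B(V) = (V + V)*(V + V) = (2*V)*(2*V) = 4*V**2)
-52*B(X(4, E(5))) = -208*((1/5)*4 + (2/5)*(-5))**2 = -208*(4/5 - 2)**2 = -208*(-6/5)**2 = -208*36/25 = -52*144/25 = -7488/25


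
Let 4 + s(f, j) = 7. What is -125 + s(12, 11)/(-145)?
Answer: -18128/145 ≈ -125.02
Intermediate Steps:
s(f, j) = 3 (s(f, j) = -4 + 7 = 3)
-125 + s(12, 11)/(-145) = -125 + 3/(-145) = -125 + 3*(-1/145) = -125 - 3/145 = -18128/145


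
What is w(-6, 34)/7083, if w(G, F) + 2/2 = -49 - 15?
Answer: -65/7083 ≈ -0.0091769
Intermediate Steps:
w(G, F) = -65 (w(G, F) = -1 + (-49 - 15) = -1 - 64 = -65)
w(-6, 34)/7083 = -65/7083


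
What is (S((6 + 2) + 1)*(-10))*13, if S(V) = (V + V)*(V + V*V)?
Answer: -210600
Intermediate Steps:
S(V) = 2*V*(V + V**2) (S(V) = (2*V)*(V + V**2) = 2*V*(V + V**2))
(S((6 + 2) + 1)*(-10))*13 = ((2*((6 + 2) + 1)**2*(1 + ((6 + 2) + 1)))*(-10))*13 = ((2*(8 + 1)**2*(1 + (8 + 1)))*(-10))*13 = ((2*9**2*(1 + 9))*(-10))*13 = ((2*81*10)*(-10))*13 = (1620*(-10))*13 = -16200*13 = -210600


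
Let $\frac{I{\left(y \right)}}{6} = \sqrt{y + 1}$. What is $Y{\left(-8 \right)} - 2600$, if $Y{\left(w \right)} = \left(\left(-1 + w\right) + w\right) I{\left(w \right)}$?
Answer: $-2600 - 102 i \sqrt{7} \approx -2600.0 - 269.87 i$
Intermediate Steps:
$I{\left(y \right)} = 6 \sqrt{1 + y}$ ($I{\left(y \right)} = 6 \sqrt{y + 1} = 6 \sqrt{1 + y}$)
$Y{\left(w \right)} = 6 \sqrt{1 + w} \left(-1 + 2 w\right)$ ($Y{\left(w \right)} = \left(\left(-1 + w\right) + w\right) 6 \sqrt{1 + w} = \left(-1 + 2 w\right) 6 \sqrt{1 + w} = 6 \sqrt{1 + w} \left(-1 + 2 w\right)$)
$Y{\left(-8 \right)} - 2600 = \sqrt{1 - 8} \left(-6 + 12 \left(-8\right)\right) - 2600 = \sqrt{-7} \left(-6 - 96\right) - 2600 = i \sqrt{7} \left(-102\right) - 2600 = - 102 i \sqrt{7} - 2600 = -2600 - 102 i \sqrt{7}$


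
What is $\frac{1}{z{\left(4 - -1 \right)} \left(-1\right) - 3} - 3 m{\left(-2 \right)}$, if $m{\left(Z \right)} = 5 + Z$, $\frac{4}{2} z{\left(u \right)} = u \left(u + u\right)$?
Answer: $- \frac{253}{28} \approx -9.0357$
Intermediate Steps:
$z{\left(u \right)} = u^{2}$ ($z{\left(u \right)} = \frac{u \left(u + u\right)}{2} = \frac{u 2 u}{2} = \frac{2 u^{2}}{2} = u^{2}$)
$\frac{1}{z{\left(4 - -1 \right)} \left(-1\right) - 3} - 3 m{\left(-2 \right)} = \frac{1}{\left(4 - -1\right)^{2} \left(-1\right) - 3} - 3 \left(5 - 2\right) = \frac{1}{\left(4 + 1\right)^{2} \left(-1\right) - 3} - 9 = \frac{1}{5^{2} \left(-1\right) - 3} - 9 = \frac{1}{25 \left(-1\right) - 3} - 9 = \frac{1}{-25 - 3} - 9 = \frac{1}{-28} - 9 = - \frac{1}{28} - 9 = - \frac{253}{28}$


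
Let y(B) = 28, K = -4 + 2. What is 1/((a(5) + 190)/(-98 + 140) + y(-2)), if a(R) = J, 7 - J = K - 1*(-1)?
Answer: 7/229 ≈ 0.030568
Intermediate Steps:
K = -2
J = 8 (J = 7 - (-2 - 1*(-1)) = 7 - (-2 + 1) = 7 - 1*(-1) = 7 + 1 = 8)
a(R) = 8
1/((a(5) + 190)/(-98 + 140) + y(-2)) = 1/((8 + 190)/(-98 + 140) + 28) = 1/(198/42 + 28) = 1/(198*(1/42) + 28) = 1/(33/7 + 28) = 1/(229/7) = 7/229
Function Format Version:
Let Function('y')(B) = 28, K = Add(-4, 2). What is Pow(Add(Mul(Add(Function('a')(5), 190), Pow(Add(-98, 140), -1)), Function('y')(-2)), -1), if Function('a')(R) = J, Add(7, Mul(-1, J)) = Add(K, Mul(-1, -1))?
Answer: Rational(7, 229) ≈ 0.030568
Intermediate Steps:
K = -2
J = 8 (J = Add(7, Mul(-1, Add(-2, Mul(-1, -1)))) = Add(7, Mul(-1, Add(-2, 1))) = Add(7, Mul(-1, -1)) = Add(7, 1) = 8)
Function('a')(R) = 8
Pow(Add(Mul(Add(Function('a')(5), 190), Pow(Add(-98, 140), -1)), Function('y')(-2)), -1) = Pow(Add(Mul(Add(8, 190), Pow(Add(-98, 140), -1)), 28), -1) = Pow(Add(Mul(198, Pow(42, -1)), 28), -1) = Pow(Add(Mul(198, Rational(1, 42)), 28), -1) = Pow(Add(Rational(33, 7), 28), -1) = Pow(Rational(229, 7), -1) = Rational(7, 229)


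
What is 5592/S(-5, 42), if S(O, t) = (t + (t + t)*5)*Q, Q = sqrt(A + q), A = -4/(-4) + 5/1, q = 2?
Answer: 233*sqrt(2)/77 ≈ 4.2794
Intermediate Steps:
A = 6 (A = -4*(-1/4) + 5*1 = 1 + 5 = 6)
Q = 2*sqrt(2) (Q = sqrt(6 + 2) = sqrt(8) = 2*sqrt(2) ≈ 2.8284)
S(O, t) = 22*t*sqrt(2) (S(O, t) = (t + (t + t)*5)*(2*sqrt(2)) = (t + (2*t)*5)*(2*sqrt(2)) = (t + 10*t)*(2*sqrt(2)) = (11*t)*(2*sqrt(2)) = 22*t*sqrt(2))
5592/S(-5, 42) = 5592/((22*42*sqrt(2))) = 5592/((924*sqrt(2))) = 5592*(sqrt(2)/1848) = 233*sqrt(2)/77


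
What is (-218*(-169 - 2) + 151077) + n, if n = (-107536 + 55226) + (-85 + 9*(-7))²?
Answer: 157949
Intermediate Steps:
n = -30406 (n = -52310 + (-85 - 63)² = -52310 + (-148)² = -52310 + 21904 = -30406)
(-218*(-169 - 2) + 151077) + n = (-218*(-169 - 2) + 151077) - 30406 = (-218*(-171) + 151077) - 30406 = (37278 + 151077) - 30406 = 188355 - 30406 = 157949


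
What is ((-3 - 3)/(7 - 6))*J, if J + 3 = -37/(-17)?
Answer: 84/17 ≈ 4.9412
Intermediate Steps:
J = -14/17 (J = -3 - 37/(-17) = -3 - 37*(-1/17) = -3 + 37/17 = -14/17 ≈ -0.82353)
((-3 - 3)/(7 - 6))*J = ((-3 - 3)/(7 - 6))*(-14/17) = -6/1*(-14/17) = -6*1*(-14/17) = -6*(-14/17) = 84/17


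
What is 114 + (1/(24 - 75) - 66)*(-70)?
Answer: 241504/51 ≈ 4735.4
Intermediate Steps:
114 + (1/(24 - 75) - 66)*(-70) = 114 + (1/(-51) - 66)*(-70) = 114 + (-1/51 - 66)*(-70) = 114 - 3367/51*(-70) = 114 + 235690/51 = 241504/51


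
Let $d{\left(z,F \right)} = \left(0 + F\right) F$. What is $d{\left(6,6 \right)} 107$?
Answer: $3852$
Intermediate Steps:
$d{\left(z,F \right)} = F^{2}$ ($d{\left(z,F \right)} = F F = F^{2}$)
$d{\left(6,6 \right)} 107 = 6^{2} \cdot 107 = 36 \cdot 107 = 3852$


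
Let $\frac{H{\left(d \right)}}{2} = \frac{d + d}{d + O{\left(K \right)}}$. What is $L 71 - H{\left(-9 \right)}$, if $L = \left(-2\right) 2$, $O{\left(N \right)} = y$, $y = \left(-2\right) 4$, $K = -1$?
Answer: $- \frac{4864}{17} \approx -286.12$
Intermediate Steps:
$y = -8$
$O{\left(N \right)} = -8$
$H{\left(d \right)} = \frac{4 d}{-8 + d}$ ($H{\left(d \right)} = 2 \frac{d + d}{d - 8} = 2 \frac{2 d}{-8 + d} = \frac{4 d}{-8 + d}$)
$L = -4$
$L 71 - H{\left(-9 \right)} = \left(-4\right) 71 - 4 \left(-9\right) \frac{1}{-8 - 9} = -284 - 4 \left(-9\right) \frac{1}{-17} = -284 - 4 \left(-9\right) \left(- \frac{1}{17}\right) = -284 - \frac{36}{17} = - \frac{4864}{17}$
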